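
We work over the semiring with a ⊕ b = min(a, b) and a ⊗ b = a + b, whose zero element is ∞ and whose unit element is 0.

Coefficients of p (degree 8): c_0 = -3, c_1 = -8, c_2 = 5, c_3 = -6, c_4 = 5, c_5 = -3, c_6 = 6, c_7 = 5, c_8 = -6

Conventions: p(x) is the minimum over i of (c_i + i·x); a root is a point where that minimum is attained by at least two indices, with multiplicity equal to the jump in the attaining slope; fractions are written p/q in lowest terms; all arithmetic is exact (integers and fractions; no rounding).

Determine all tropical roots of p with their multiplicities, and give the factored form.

hull edge (i=0, c=-3) to (i=1, c=-8): slope -5, span 1
hull edge (i=1, c=-8) to (i=8, c=-6): slope 2/7, span 7
Factored form: p(x) = -6 ⊗ (x ⊕ (-2/7)) ⊗ (x ⊕ (-2/7)) ⊗ (x ⊕ (-2/7)) ⊗ (x ⊕ (-2/7)) ⊗ (x ⊕ (-2/7)) ⊗ (x ⊕ (-2/7)) ⊗ (x ⊕ (-2/7)) ⊗ (x ⊕ 5)
Answer: roots = -2/7 (mult 7), 5 (mult 1)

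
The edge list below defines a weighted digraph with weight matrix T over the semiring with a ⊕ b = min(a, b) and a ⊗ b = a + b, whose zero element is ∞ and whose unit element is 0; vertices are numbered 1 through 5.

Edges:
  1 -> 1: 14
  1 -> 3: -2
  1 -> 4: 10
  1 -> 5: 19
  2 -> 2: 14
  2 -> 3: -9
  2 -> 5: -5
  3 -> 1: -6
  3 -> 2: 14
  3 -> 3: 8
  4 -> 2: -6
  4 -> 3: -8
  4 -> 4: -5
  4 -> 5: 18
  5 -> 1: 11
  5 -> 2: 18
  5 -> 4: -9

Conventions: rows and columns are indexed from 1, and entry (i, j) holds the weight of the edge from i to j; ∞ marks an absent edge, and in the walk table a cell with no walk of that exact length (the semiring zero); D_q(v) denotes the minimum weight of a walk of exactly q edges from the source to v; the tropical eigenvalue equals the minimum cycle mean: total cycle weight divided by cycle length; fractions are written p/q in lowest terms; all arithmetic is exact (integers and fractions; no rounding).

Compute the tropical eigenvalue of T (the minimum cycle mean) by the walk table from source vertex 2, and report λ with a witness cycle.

q=0: [∞, 0, ∞, ∞, ∞]
q=1: [∞, 14, -9, ∞, -5]
q=2: [-15, 5, -1, -14, 9]
q=3: [-7, -20, -22, -19, 0]
q=4: [-28, -25, -29, -24, -25]
q=5: [-35, -30, -34, -34, -30]
Optimal cycle mean attained by: cycle 2->5->4->2, total (-5) + (-9) + (-6), length 3.
Answer: λ = -20/3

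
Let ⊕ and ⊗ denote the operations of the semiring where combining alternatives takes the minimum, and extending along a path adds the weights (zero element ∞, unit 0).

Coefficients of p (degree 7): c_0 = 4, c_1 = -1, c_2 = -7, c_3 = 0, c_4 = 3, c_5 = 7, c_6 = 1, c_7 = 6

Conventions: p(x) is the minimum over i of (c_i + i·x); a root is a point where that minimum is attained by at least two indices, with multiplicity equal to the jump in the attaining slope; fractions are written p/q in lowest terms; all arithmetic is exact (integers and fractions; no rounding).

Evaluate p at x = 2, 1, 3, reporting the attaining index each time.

p(2) = min(4+0·2=4, -1+1·2=1, -7+2·2=-3, 0+3·2=6, 3+4·2=11, 7+5·2=17, 1+6·2=13, 6+7·2=20) = -3 (attained by i=2)
p(1) = min(4+0·1=4, -1+1·1=0, -7+2·1=-5, 0+3·1=3, 3+4·1=7, 7+5·1=12, 1+6·1=7, 6+7·1=13) = -5 (attained by i=2)
p(3) = min(4+0·3=4, -1+1·3=2, -7+2·3=-1, 0+3·3=9, 3+4·3=15, 7+5·3=22, 1+6·3=19, 6+7·3=27) = -1 (attained by i=2)
Answer: p(2) = -3; p(1) = -5; p(3) = -1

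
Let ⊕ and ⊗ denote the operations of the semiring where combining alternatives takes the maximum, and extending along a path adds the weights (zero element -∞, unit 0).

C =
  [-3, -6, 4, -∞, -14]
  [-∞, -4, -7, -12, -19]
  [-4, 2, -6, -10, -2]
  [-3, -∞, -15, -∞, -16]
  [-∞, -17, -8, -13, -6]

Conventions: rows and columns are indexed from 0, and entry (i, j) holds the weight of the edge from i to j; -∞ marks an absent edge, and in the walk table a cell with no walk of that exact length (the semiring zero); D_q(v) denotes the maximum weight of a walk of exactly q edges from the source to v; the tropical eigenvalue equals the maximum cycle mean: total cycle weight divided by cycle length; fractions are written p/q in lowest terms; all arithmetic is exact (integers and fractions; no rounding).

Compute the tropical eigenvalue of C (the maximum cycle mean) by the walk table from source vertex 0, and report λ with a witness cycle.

q=0: [0, -∞, -∞, -∞, -∞]
q=1: [-3, -6, 4, -∞, -14]
q=2: [0, 6, 1, -6, 2]
q=3: [-3, 3, 4, -6, -1]
q=4: [0, 6, 1, -6, 2]
q=5: [-3, 3, 4, -6, -1]
Optimal cycle mean attained by: cycle 0->2->0, total 4 + (-4), length 2.
Answer: λ = 0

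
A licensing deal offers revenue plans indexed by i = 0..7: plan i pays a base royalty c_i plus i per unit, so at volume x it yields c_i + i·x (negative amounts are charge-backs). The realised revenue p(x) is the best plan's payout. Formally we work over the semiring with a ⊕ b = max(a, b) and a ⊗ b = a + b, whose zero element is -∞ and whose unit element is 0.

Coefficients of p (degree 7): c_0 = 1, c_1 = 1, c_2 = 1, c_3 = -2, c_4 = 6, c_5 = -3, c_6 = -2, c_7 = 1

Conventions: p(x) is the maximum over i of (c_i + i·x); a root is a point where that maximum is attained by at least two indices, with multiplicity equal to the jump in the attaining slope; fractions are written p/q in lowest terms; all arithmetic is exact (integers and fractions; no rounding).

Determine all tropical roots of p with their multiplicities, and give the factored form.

hull edge (i=0, c=1) to (i=4, c=6): slope 5/4, span 4
hull edge (i=4, c=6) to (i=7, c=1): slope -5/3, span 3
Factored form: p(x) = 1 ⊗ (x ⊕ (-5/4)) ⊗ (x ⊕ (-5/4)) ⊗ (x ⊕ (-5/4)) ⊗ (x ⊕ (-5/4)) ⊗ (x ⊕ 5/3) ⊗ (x ⊕ 5/3) ⊗ (x ⊕ 5/3)
Answer: roots = -5/4 (mult 4), 5/3 (mult 3)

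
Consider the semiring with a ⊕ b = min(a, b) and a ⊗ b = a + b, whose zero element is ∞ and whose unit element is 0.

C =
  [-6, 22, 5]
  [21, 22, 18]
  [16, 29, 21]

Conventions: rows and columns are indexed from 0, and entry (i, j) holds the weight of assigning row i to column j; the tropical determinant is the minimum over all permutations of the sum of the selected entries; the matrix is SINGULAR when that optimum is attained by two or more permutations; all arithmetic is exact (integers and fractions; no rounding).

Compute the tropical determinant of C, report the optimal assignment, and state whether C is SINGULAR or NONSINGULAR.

σ = (0, 1, 2): (-6) + 22 + 21 = 37
σ = (0, 2, 1): (-6) + 18 + 29 = 41
σ = (1, 0, 2): 22 + 21 + 21 = 64
σ = (1, 2, 0): 22 + 18 + 16 = 56
σ = (2, 0, 1): 5 + 21 + 29 = 55
σ = (2, 1, 0): 5 + 22 + 16 = 43
Optimal value attained by: σ = (0, 1, 2).
Answer: det⊕(C) = 37; verdict: NONSINGULAR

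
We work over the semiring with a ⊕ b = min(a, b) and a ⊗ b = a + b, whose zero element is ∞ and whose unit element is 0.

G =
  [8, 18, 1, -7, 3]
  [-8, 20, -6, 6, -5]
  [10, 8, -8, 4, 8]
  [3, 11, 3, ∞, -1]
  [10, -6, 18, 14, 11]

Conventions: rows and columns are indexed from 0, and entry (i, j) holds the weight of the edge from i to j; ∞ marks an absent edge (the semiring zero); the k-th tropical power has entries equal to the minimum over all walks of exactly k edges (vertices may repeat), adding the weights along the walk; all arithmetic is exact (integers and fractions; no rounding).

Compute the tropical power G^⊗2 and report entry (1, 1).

G^⊗2:
  [-4, -3, -7, 1, -8]
  [0, -11, -14, -15, -5]
  [0, 0, -16, -4, 0]
  [3, -7, -5, -4, 6]
  [-14, 5, -12, 0, -11]
Key observation: the optimum is the walk 1->4->1, with weight (-5) + (-6) = -11.
Optimal value attained by: walk 1->4->1.
Answer: (G^⊗2)[1][1] = -11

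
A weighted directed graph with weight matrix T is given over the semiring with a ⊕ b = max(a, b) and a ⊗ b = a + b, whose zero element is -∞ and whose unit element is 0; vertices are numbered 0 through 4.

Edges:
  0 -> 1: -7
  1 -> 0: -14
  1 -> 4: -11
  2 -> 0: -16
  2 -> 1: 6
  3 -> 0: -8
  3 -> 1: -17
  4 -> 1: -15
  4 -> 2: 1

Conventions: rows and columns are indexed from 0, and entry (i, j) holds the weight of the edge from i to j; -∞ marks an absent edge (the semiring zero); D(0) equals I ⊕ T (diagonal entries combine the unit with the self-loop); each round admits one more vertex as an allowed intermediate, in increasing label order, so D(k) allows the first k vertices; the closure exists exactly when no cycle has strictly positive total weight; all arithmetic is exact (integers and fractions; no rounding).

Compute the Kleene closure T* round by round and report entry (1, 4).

D(0):
  [0, -7, -∞, -∞, -∞]
  [-14, 0, -∞, -∞, -11]
  [-16, 6, 0, -∞, -∞]
  [-8, -17, -∞, 0, -∞]
  [-∞, -15, 1, -∞, 0]
D(1):
  [0, -7, -∞, -∞, -∞]
  [-14, 0, -∞, -∞, -11]
  [-16, 6, 0, -∞, -∞]
  [-8, -15, -∞, 0, -∞]
  [-∞, -15, 1, -∞, 0]
D(2):
  [0, -7, -∞, -∞, -18]
  [-14, 0, -∞, -∞, -11]
  [-8, 6, 0, -∞, -5]
  [-8, -15, -∞, 0, -26]
  [-29, -15, 1, -∞, 0]
D(3):
  [0, -7, -∞, -∞, -18]
  [-14, 0, -∞, -∞, -11]
  [-8, 6, 0, -∞, -5]
  [-8, -15, -∞, 0, -26]
  [-7, 7, 1, -∞, 0]
D(4):
  [0, -7, -∞, -∞, -18]
  [-14, 0, -∞, -∞, -11]
  [-8, 6, 0, -∞, -5]
  [-8, -15, -∞, 0, -26]
  [-7, 7, 1, -∞, 0]
D(5):
  [0, -7, -17, -∞, -18]
  [-14, 0, -10, -∞, -11]
  [-8, 6, 0, -∞, -5]
  [-8, -15, -25, 0, -26]
  [-7, 7, 1, -∞, 0]
Answer: T*[1][4] = -11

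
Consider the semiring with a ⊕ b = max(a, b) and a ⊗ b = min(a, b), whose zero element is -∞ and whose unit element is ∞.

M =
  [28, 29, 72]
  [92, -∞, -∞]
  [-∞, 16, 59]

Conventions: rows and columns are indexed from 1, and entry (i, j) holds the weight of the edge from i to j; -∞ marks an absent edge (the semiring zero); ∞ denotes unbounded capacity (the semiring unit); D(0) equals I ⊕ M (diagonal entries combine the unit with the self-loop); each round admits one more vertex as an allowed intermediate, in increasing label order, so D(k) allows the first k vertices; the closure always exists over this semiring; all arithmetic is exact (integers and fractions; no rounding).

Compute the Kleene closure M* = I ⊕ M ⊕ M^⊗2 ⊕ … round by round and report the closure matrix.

D(0):
  [∞, 29, 72]
  [92, ∞, -∞]
  [-∞, 16, ∞]
D(1):
  [∞, 29, 72]
  [92, ∞, 72]
  [-∞, 16, ∞]
D(2):
  [∞, 29, 72]
  [92, ∞, 72]
  [16, 16, ∞]
D(3):
  [∞, 29, 72]
  [92, ∞, 72]
  [16, 16, ∞]
Answer: M* = [[∞, 29, 72], [92, ∞, 72], [16, 16, ∞]]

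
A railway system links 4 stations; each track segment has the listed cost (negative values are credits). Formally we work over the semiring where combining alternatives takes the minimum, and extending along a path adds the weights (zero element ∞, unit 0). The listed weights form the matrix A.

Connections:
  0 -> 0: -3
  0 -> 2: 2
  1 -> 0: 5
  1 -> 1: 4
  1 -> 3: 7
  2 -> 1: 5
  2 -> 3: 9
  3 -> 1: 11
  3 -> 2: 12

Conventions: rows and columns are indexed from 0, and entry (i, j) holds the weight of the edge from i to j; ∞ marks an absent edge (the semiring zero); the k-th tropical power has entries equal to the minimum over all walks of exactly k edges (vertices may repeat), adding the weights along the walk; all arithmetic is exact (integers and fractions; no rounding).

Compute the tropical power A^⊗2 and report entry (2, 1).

A^⊗2:
  [-6, 7, -1, 11]
  [2, 8, 7, 11]
  [10, 9, 21, 12]
  [16, 15, ∞, 18]
Key observation: the optimum is the walk 2->1->1, with weight 5 + 4 = 9.
Optimal value attained by: walk 2->1->1.
Answer: (A^⊗2)[2][1] = 9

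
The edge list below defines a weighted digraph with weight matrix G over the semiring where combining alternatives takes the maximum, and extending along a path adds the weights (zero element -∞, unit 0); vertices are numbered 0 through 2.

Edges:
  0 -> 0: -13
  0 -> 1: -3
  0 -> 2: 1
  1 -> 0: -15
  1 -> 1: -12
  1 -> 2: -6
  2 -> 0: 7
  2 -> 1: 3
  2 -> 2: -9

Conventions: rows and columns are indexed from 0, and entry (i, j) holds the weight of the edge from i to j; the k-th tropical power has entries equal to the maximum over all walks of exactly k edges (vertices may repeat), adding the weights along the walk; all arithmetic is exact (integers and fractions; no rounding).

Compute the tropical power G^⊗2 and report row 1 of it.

G^⊗2:
  [8, 4, -8]
  [1, -3, -14]
  [-2, 4, 8]
Answer: row 1 of G^⊗2 = [1, -3, -14]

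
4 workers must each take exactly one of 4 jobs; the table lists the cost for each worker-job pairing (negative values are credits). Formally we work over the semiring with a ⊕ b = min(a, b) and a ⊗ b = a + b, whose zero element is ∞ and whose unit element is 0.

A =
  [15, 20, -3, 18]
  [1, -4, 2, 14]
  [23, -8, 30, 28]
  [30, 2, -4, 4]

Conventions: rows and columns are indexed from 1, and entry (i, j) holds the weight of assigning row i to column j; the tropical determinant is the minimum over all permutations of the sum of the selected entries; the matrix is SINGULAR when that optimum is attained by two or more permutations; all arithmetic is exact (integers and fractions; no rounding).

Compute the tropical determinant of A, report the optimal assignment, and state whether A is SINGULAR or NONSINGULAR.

σ = (1, 2, 3, 4): 15 + (-4) + 30 + 4 = 45
σ = (1, 2, 4, 3): 15 + (-4) + 28 + (-4) = 35
σ = (1, 3, 2, 4): 15 + 2 + (-8) + 4 = 13
σ = (1, 3, 4, 2): 15 + 2 + 28 + 2 = 47
σ = (1, 4, 2, 3): 15 + 14 + (-8) + (-4) = 17
σ = (1, 4, 3, 2): 15 + 14 + 30 + 2 = 61
σ = (2, 1, 3, 4): 20 + 1 + 30 + 4 = 55
σ = (2, 1, 4, 3): 20 + 1 + 28 + (-4) = 45
σ = (2, 3, 1, 4): 20 + 2 + 23 + 4 = 49
σ = (2, 3, 4, 1): 20 + 2 + 28 + 30 = 80
σ = (2, 4, 1, 3): 20 + 14 + 23 + (-4) = 53
σ = (2, 4, 3, 1): 20 + 14 + 30 + 30 = 94
σ = (3, 1, 2, 4): (-3) + 1 + (-8) + 4 = -6
σ = (3, 1, 4, 2): (-3) + 1 + 28 + 2 = 28
σ = (3, 2, 1, 4): (-3) + (-4) + 23 + 4 = 20
σ = (3, 2, 4, 1): (-3) + (-4) + 28 + 30 = 51
σ = (3, 4, 1, 2): (-3) + 14 + 23 + 2 = 36
σ = (3, 4, 2, 1): (-3) + 14 + (-8) + 30 = 33
σ = (4, 1, 2, 3): 18 + 1 + (-8) + (-4) = 7
σ = (4, 1, 3, 2): 18 + 1 + 30 + 2 = 51
σ = (4, 2, 1, 3): 18 + (-4) + 23 + (-4) = 33
σ = (4, 2, 3, 1): 18 + (-4) + 30 + 30 = 74
σ = (4, 3, 1, 2): 18 + 2 + 23 + 2 = 45
σ = (4, 3, 2, 1): 18 + 2 + (-8) + 30 = 42
Optimal value attained by: σ = (3, 1, 2, 4).
Answer: det⊕(A) = -6; verdict: NONSINGULAR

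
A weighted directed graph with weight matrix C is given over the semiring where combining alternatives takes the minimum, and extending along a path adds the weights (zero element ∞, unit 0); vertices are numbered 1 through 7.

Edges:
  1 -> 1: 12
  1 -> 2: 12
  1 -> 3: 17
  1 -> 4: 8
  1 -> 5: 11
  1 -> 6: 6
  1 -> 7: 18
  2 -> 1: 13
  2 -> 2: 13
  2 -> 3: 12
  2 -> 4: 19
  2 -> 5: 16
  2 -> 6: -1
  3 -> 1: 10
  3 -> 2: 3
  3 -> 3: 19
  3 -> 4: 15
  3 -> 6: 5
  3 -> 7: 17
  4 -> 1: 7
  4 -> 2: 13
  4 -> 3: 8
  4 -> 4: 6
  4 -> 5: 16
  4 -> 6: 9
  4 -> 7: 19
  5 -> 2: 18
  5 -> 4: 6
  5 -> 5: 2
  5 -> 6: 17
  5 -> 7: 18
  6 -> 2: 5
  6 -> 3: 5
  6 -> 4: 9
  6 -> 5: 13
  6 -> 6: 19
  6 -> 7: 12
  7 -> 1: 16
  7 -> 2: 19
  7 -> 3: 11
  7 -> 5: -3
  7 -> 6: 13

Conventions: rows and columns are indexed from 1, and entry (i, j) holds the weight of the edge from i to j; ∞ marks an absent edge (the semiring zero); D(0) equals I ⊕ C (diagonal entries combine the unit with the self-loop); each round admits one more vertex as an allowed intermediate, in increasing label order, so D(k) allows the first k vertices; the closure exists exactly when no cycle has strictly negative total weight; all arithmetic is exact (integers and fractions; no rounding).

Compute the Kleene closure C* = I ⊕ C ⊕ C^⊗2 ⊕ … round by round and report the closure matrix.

D(0):
  [0, 12, 17, 8, 11, 6, 18]
  [13, 0, 12, 19, 16, -1, ∞]
  [10, 3, 0, 15, ∞, 5, 17]
  [7, 13, 8, 0, 16, 9, 19]
  [∞, 18, ∞, 6, 0, 17, 18]
  [∞, 5, 5, 9, 13, 0, 12]
  [16, 19, 11, ∞, -3, 13, 0]
D(1):
  [0, 12, 17, 8, 11, 6, 18]
  [13, 0, 12, 19, 16, -1, 31]
  [10, 3, 0, 15, 21, 5, 17]
  [7, 13, 8, 0, 16, 9, 19]
  [∞, 18, ∞, 6, 0, 17, 18]
  [∞, 5, 5, 9, 13, 0, 12]
  [16, 19, 11, 24, -3, 13, 0]
D(2):
  [0, 12, 17, 8, 11, 6, 18]
  [13, 0, 12, 19, 16, -1, 31]
  [10, 3, 0, 15, 19, 2, 17]
  [7, 13, 8, 0, 16, 9, 19]
  [31, 18, 30, 6, 0, 17, 18]
  [18, 5, 5, 9, 13, 0, 12]
  [16, 19, 11, 24, -3, 13, 0]
D(3):
  [0, 12, 17, 8, 11, 6, 18]
  [13, 0, 12, 19, 16, -1, 29]
  [10, 3, 0, 15, 19, 2, 17]
  [7, 11, 8, 0, 16, 9, 19]
  [31, 18, 30, 6, 0, 17, 18]
  [15, 5, 5, 9, 13, 0, 12]
  [16, 14, 11, 24, -3, 13, 0]
D(4):
  [0, 12, 16, 8, 11, 6, 18]
  [13, 0, 12, 19, 16, -1, 29]
  [10, 3, 0, 15, 19, 2, 17]
  [7, 11, 8, 0, 16, 9, 19]
  [13, 17, 14, 6, 0, 15, 18]
  [15, 5, 5, 9, 13, 0, 12]
  [16, 14, 11, 24, -3, 13, 0]
D(5):
  [0, 12, 16, 8, 11, 6, 18]
  [13, 0, 12, 19, 16, -1, 29]
  [10, 3, 0, 15, 19, 2, 17]
  [7, 11, 8, 0, 16, 9, 19]
  [13, 17, 14, 6, 0, 15, 18]
  [15, 5, 5, 9, 13, 0, 12]
  [10, 14, 11, 3, -3, 12, 0]
D(6):
  [0, 11, 11, 8, 11, 6, 18]
  [13, 0, 4, 8, 12, -1, 11]
  [10, 3, 0, 11, 15, 2, 14]
  [7, 11, 8, 0, 16, 9, 19]
  [13, 17, 14, 6, 0, 15, 18]
  [15, 5, 5, 9, 13, 0, 12]
  [10, 14, 11, 3, -3, 12, 0]
D(7):
  [0, 11, 11, 8, 11, 6, 18]
  [13, 0, 4, 8, 8, -1, 11]
  [10, 3, 0, 11, 11, 2, 14]
  [7, 11, 8, 0, 16, 9, 19]
  [13, 17, 14, 6, 0, 15, 18]
  [15, 5, 5, 9, 9, 0, 12]
  [10, 14, 11, 3, -3, 12, 0]
Answer: C* = [[0, 11, 11, 8, 11, 6, 18], [13, 0, 4, 8, 8, -1, 11], [10, 3, 0, 11, 11, 2, 14], [7, 11, 8, 0, 16, 9, 19], [13, 17, 14, 6, 0, 15, 18], [15, 5, 5, 9, 9, 0, 12], [10, 14, 11, 3, -3, 12, 0]]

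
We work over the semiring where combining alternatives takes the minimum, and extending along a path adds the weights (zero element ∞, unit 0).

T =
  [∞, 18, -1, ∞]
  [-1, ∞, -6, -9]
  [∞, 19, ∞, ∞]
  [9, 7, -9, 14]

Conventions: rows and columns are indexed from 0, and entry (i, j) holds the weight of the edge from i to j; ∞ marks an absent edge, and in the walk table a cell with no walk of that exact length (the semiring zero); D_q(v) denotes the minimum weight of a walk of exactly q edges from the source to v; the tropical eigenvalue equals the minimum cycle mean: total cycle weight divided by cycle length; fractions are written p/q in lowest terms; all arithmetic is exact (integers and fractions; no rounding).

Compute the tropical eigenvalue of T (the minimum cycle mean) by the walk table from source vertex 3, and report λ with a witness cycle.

q=0: [∞, ∞, ∞, 0]
q=1: [9, 7, -9, 14]
q=2: [6, 10, 1, -2]
q=3: [7, 5, -11, 1]
q=4: [4, 8, -8, -4]
Optimal cycle mean attained by: cycle 1->3->1, total (-9) + 7, length 2.
Answer: λ = -1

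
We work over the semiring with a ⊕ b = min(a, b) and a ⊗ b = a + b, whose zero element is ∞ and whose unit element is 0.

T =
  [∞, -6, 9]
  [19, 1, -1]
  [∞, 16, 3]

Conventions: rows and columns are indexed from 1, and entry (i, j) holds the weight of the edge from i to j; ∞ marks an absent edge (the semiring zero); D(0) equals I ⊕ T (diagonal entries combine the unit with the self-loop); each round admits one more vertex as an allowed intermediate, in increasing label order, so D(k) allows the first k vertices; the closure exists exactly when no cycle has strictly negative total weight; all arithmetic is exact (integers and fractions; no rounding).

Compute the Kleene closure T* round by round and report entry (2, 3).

D(0):
  [0, -6, 9]
  [19, 0, -1]
  [∞, 16, 0]
D(1):
  [0, -6, 9]
  [19, 0, -1]
  [∞, 16, 0]
D(2):
  [0, -6, -7]
  [19, 0, -1]
  [35, 16, 0]
D(3):
  [0, -6, -7]
  [19, 0, -1]
  [35, 16, 0]
Answer: T*[2][3] = -1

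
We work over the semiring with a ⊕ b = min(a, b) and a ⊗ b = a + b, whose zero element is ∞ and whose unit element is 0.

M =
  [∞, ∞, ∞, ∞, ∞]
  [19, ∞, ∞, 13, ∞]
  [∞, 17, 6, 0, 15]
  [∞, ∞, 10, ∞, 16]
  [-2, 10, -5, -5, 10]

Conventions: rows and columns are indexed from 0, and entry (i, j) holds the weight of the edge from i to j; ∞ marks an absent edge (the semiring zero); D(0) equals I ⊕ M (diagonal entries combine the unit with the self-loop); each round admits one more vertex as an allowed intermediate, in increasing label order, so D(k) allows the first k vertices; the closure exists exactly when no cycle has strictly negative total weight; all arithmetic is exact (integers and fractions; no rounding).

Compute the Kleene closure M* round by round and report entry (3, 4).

D(0):
  [0, ∞, ∞, ∞, ∞]
  [19, 0, ∞, 13, ∞]
  [∞, 17, 0, 0, 15]
  [∞, ∞, 10, 0, 16]
  [-2, 10, -5, -5, 0]
D(1):
  [0, ∞, ∞, ∞, ∞]
  [19, 0, ∞, 13, ∞]
  [∞, 17, 0, 0, 15]
  [∞, ∞, 10, 0, 16]
  [-2, 10, -5, -5, 0]
D(2):
  [0, ∞, ∞, ∞, ∞]
  [19, 0, ∞, 13, ∞]
  [36, 17, 0, 0, 15]
  [∞, ∞, 10, 0, 16]
  [-2, 10, -5, -5, 0]
D(3):
  [0, ∞, ∞, ∞, ∞]
  [19, 0, ∞, 13, ∞]
  [36, 17, 0, 0, 15]
  [46, 27, 10, 0, 16]
  [-2, 10, -5, -5, 0]
D(4):
  [0, ∞, ∞, ∞, ∞]
  [19, 0, 23, 13, 29]
  [36, 17, 0, 0, 15]
  [46, 27, 10, 0, 16]
  [-2, 10, -5, -5, 0]
D(5):
  [0, ∞, ∞, ∞, ∞]
  [19, 0, 23, 13, 29]
  [13, 17, 0, 0, 15]
  [14, 26, 10, 0, 16]
  [-2, 10, -5, -5, 0]
Answer: M*[3][4] = 16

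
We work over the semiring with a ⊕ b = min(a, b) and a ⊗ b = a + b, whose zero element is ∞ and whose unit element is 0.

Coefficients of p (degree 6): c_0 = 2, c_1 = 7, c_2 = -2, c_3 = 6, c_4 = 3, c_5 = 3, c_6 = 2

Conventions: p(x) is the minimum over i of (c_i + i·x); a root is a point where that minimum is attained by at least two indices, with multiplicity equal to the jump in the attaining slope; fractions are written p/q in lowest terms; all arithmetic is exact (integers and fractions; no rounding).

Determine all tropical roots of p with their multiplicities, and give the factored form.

hull edge (i=0, c=2) to (i=2, c=-2): slope -2, span 2
hull edge (i=2, c=-2) to (i=6, c=2): slope 1, span 4
Factored form: p(x) = 2 ⊗ (x ⊕ (-1)) ⊗ (x ⊕ (-1)) ⊗ (x ⊕ (-1)) ⊗ (x ⊕ (-1)) ⊗ (x ⊕ 2) ⊗ (x ⊕ 2)
Answer: roots = -1 (mult 4), 2 (mult 2)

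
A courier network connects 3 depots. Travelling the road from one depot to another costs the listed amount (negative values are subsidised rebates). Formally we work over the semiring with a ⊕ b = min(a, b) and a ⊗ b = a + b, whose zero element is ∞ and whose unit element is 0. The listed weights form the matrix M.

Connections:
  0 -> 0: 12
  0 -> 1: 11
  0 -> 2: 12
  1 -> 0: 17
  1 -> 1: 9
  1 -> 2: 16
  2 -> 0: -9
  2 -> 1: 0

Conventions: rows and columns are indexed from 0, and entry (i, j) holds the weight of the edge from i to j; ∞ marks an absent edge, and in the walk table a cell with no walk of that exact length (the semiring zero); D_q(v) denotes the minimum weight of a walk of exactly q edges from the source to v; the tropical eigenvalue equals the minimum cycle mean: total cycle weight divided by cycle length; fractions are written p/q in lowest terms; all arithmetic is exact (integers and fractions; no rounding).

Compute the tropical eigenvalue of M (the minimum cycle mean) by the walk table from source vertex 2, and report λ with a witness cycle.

q=0: [∞, ∞, 0]
q=1: [-9, 0, ∞]
q=2: [3, 2, 3]
q=3: [-6, 3, 15]
Optimal cycle mean attained by: cycle 0->2->0, total 12 + (-9), length 2.
Answer: λ = 3/2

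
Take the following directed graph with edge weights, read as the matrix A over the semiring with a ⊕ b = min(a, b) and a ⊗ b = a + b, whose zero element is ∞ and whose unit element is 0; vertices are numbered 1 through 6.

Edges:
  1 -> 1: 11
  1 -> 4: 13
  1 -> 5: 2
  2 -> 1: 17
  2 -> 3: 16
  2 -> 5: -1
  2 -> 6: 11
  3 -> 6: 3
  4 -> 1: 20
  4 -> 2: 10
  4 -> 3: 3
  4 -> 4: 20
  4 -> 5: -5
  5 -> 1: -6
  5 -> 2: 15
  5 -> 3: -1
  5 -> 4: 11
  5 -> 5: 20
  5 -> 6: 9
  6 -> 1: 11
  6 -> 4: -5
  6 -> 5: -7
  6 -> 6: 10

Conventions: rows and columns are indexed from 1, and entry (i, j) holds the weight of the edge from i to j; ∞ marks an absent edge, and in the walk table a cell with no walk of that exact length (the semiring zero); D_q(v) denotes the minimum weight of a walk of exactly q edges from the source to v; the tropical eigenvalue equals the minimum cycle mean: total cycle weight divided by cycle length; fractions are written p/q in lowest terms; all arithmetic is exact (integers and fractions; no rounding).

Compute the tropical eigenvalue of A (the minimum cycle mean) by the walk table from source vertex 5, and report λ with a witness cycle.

q=0: [∞, ∞, ∞, ∞, 0, ∞]
q=1: [-6, 15, -1, 11, 20, 9]
q=2: [5, 21, 14, 4, -4, 2]
q=3: [-10, 11, -5, -3, -5, 5]
q=4: [-11, 7, -6, 0, -8, -2]
q=5: [-14, 7, -9, -7, -9, -3]
q=6: [-15, 3, -10, -8, -12, -6]
Optimal cycle mean attained by: cycle 1->5->1, total 2 + (-6), length 2.
Answer: λ = -2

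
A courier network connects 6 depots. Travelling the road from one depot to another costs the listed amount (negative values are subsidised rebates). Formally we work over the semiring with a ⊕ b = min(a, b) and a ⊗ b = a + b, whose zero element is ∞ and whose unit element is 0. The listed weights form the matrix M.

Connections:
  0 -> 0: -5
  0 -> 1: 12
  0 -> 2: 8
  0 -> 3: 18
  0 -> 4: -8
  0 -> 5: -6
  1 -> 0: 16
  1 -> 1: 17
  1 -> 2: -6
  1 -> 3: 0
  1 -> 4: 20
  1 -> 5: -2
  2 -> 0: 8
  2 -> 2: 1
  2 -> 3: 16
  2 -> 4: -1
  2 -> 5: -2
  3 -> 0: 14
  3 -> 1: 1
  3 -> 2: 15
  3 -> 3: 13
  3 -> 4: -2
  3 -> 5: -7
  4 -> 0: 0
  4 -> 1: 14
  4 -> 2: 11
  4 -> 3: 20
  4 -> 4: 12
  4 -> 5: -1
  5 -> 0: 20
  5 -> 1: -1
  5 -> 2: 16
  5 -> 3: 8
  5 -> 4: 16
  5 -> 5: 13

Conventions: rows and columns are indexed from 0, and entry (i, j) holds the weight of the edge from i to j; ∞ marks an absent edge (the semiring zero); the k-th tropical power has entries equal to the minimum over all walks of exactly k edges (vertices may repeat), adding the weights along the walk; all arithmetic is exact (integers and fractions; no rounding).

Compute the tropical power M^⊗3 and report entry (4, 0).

M^⊗2:
  [-10, -7, 3, 2, -13, -11]
  [2, -3, -5, 6, -7, -8]
  [-1, -3, 2, 6, 0, -2]
  [-2, -8, -5, 1, 6, -3]
  [-5, -2, 8, 7, -8, -6]
  [15, 9, -7, -1, 6, -3]
M^⊗3:
  [-15, -12, -13, -7, -18, -16]
  [-7, -9, -9, -3, -6, -8]
  [-6, -3, -9, -3, -9, -7]
  [-7, -4, -14, -8, -10, -10]
  [-10, -7, -8, -2, -13, -11]
  [1, -4, -6, 5, -8, -9]
Key observation: the optimum is the walk 4->0->0->0, with weight 0 + (-5) + (-5) = -10.
Optimal value attained by: walk 4->0->0->0.
Answer: (M^⊗3)[4][0] = -10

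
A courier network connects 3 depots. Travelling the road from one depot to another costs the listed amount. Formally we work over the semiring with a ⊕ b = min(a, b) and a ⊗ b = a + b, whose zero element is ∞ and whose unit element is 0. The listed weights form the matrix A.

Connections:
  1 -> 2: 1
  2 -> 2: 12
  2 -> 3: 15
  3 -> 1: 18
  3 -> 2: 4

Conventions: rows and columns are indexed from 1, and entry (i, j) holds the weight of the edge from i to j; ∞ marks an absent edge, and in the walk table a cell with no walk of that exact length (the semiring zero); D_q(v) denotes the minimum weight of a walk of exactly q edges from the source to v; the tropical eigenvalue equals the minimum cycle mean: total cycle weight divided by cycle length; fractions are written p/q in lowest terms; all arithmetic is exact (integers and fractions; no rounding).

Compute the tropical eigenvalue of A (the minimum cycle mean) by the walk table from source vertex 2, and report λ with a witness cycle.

q=0: [∞, 0, ∞]
q=1: [∞, 12, 15]
q=2: [33, 19, 27]
q=3: [45, 31, 34]
Optimal cycle mean attained by: cycle 2->3->2, total 15 + 4, length 2.
Answer: λ = 19/2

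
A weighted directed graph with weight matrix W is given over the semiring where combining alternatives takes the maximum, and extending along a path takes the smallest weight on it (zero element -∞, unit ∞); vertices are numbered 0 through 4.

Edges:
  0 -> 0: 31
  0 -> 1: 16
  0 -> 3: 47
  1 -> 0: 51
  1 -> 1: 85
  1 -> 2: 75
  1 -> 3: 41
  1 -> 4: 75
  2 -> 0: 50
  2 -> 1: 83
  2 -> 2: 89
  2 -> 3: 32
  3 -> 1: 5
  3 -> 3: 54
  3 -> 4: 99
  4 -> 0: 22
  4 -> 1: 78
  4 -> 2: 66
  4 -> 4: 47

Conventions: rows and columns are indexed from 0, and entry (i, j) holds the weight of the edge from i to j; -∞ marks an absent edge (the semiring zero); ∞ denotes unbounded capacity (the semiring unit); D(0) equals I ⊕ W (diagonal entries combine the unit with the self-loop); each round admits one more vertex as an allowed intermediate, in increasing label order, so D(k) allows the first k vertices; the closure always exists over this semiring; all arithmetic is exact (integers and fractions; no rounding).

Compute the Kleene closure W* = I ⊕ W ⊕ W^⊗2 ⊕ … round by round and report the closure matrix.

D(0):
  [∞, 16, -∞, 47, -∞]
  [51, ∞, 75, 41, 75]
  [50, 83, ∞, 32, -∞]
  [-∞, 5, -∞, ∞, 99]
  [22, 78, 66, -∞, ∞]
D(1):
  [∞, 16, -∞, 47, -∞]
  [51, ∞, 75, 47, 75]
  [50, 83, ∞, 47, -∞]
  [-∞, 5, -∞, ∞, 99]
  [22, 78, 66, 22, ∞]
D(2):
  [∞, 16, 16, 47, 16]
  [51, ∞, 75, 47, 75]
  [51, 83, ∞, 47, 75]
  [5, 5, 5, ∞, 99]
  [51, 78, 75, 47, ∞]
D(3):
  [∞, 16, 16, 47, 16]
  [51, ∞, 75, 47, 75]
  [51, 83, ∞, 47, 75]
  [5, 5, 5, ∞, 99]
  [51, 78, 75, 47, ∞]
D(4):
  [∞, 16, 16, 47, 47]
  [51, ∞, 75, 47, 75]
  [51, 83, ∞, 47, 75]
  [5, 5, 5, ∞, 99]
  [51, 78, 75, 47, ∞]
D(5):
  [∞, 47, 47, 47, 47]
  [51, ∞, 75, 47, 75]
  [51, 83, ∞, 47, 75]
  [51, 78, 75, ∞, 99]
  [51, 78, 75, 47, ∞]
Answer: W* = [[∞, 47, 47, 47, 47], [51, ∞, 75, 47, 75], [51, 83, ∞, 47, 75], [51, 78, 75, ∞, 99], [51, 78, 75, 47, ∞]]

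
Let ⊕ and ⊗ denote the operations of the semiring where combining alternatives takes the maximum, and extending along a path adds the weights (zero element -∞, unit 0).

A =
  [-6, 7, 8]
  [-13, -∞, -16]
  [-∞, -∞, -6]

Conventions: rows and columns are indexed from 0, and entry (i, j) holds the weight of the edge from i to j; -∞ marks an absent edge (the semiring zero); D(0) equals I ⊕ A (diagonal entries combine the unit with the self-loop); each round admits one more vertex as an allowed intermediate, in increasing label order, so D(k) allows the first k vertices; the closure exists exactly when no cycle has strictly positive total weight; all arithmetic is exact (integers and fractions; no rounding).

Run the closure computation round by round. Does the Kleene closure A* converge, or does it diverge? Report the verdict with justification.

D(0):
  [0, 7, 8]
  [-13, 0, -16]
  [-∞, -∞, 0]
D(1):
  [0, 7, 8]
  [-13, 0, -5]
  [-∞, -∞, 0]
D(2):
  [0, 7, 8]
  [-13, 0, -5]
  [-∞, -∞, 0]
D(3):
  [0, 7, 8]
  [-13, 0, -5]
  [-∞, -∞, 0]
Key observation: every diagonal entry stays at the unit through all rounds, so no improving cycle exists.
Answer: CONVERGES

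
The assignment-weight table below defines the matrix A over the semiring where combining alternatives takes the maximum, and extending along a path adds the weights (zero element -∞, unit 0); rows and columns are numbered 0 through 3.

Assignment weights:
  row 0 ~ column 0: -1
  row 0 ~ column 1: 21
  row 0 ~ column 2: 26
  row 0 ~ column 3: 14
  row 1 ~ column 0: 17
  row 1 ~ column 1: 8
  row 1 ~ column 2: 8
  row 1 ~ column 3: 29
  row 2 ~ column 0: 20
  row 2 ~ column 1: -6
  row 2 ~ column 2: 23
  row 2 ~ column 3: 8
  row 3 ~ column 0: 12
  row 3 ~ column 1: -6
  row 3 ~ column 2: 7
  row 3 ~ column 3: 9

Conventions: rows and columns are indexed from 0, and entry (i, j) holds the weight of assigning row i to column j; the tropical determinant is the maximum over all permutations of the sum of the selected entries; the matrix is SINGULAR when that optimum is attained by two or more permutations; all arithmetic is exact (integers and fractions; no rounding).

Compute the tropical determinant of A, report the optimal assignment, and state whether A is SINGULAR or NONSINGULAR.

σ = (0, 1, 2, 3): (-1) + 8 + 23 + 9 = 39
σ = (0, 1, 3, 2): (-1) + 8 + 8 + 7 = 22
σ = (0, 2, 1, 3): (-1) + 8 + (-6) + 9 = 10
σ = (0, 2, 3, 1): (-1) + 8 + 8 + (-6) = 9
σ = (0, 3, 1, 2): (-1) + 29 + (-6) + 7 = 29
σ = (0, 3, 2, 1): (-1) + 29 + 23 + (-6) = 45
σ = (1, 0, 2, 3): 21 + 17 + 23 + 9 = 70
σ = (1, 0, 3, 2): 21 + 17 + 8 + 7 = 53
σ = (1, 2, 0, 3): 21 + 8 + 20 + 9 = 58
σ = (1, 2, 3, 0): 21 + 8 + 8 + 12 = 49
σ = (1, 3, 0, 2): 21 + 29 + 20 + 7 = 77
σ = (1, 3, 2, 0): 21 + 29 + 23 + 12 = 85
σ = (2, 0, 1, 3): 26 + 17 + (-6) + 9 = 46
σ = (2, 0, 3, 1): 26 + 17 + 8 + (-6) = 45
σ = (2, 1, 0, 3): 26 + 8 + 20 + 9 = 63
σ = (2, 1, 3, 0): 26 + 8 + 8 + 12 = 54
σ = (2, 3, 0, 1): 26 + 29 + 20 + (-6) = 69
σ = (2, 3, 1, 0): 26 + 29 + (-6) + 12 = 61
σ = (3, 0, 1, 2): 14 + 17 + (-6) + 7 = 32
σ = (3, 0, 2, 1): 14 + 17 + 23 + (-6) = 48
σ = (3, 1, 0, 2): 14 + 8 + 20 + 7 = 49
σ = (3, 1, 2, 0): 14 + 8 + 23 + 12 = 57
σ = (3, 2, 0, 1): 14 + 8 + 20 + (-6) = 36
σ = (3, 2, 1, 0): 14 + 8 + (-6) + 12 = 28
Optimal value attained by: σ = (1, 3, 2, 0).
Answer: det⊕(A) = 85; verdict: NONSINGULAR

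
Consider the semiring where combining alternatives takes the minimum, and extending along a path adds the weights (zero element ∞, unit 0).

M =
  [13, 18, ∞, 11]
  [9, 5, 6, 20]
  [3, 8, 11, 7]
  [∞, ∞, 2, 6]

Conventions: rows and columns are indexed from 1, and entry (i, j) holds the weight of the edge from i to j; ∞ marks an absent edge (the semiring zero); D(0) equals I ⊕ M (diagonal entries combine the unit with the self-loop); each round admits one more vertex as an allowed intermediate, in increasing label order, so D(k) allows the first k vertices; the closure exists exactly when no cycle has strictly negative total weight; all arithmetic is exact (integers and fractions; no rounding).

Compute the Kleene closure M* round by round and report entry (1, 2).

D(0):
  [0, 18, ∞, 11]
  [9, 0, 6, 20]
  [3, 8, 0, 7]
  [∞, ∞, 2, 0]
D(1):
  [0, 18, ∞, 11]
  [9, 0, 6, 20]
  [3, 8, 0, 7]
  [∞, ∞, 2, 0]
D(2):
  [0, 18, 24, 11]
  [9, 0, 6, 20]
  [3, 8, 0, 7]
  [∞, ∞, 2, 0]
D(3):
  [0, 18, 24, 11]
  [9, 0, 6, 13]
  [3, 8, 0, 7]
  [5, 10, 2, 0]
D(4):
  [0, 18, 13, 11]
  [9, 0, 6, 13]
  [3, 8, 0, 7]
  [5, 10, 2, 0]
Answer: M*[1][2] = 18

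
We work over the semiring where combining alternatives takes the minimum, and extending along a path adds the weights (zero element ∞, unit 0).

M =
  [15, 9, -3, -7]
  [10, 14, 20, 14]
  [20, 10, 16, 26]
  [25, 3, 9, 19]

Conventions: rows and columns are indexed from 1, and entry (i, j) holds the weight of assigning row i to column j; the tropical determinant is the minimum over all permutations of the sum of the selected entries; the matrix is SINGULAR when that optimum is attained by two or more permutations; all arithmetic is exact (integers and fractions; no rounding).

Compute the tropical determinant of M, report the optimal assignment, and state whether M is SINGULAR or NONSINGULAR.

σ = (1, 2, 3, 4): 15 + 14 + 16 + 19 = 64
σ = (1, 2, 4, 3): 15 + 14 + 26 + 9 = 64
σ = (1, 3, 2, 4): 15 + 20 + 10 + 19 = 64
σ = (1, 3, 4, 2): 15 + 20 + 26 + 3 = 64
σ = (1, 4, 2, 3): 15 + 14 + 10 + 9 = 48
σ = (1, 4, 3, 2): 15 + 14 + 16 + 3 = 48
σ = (2, 1, 3, 4): 9 + 10 + 16 + 19 = 54
σ = (2, 1, 4, 3): 9 + 10 + 26 + 9 = 54
σ = (2, 3, 1, 4): 9 + 20 + 20 + 19 = 68
σ = (2, 3, 4, 1): 9 + 20 + 26 + 25 = 80
σ = (2, 4, 1, 3): 9 + 14 + 20 + 9 = 52
σ = (2, 4, 3, 1): 9 + 14 + 16 + 25 = 64
σ = (3, 1, 2, 4): (-3) + 10 + 10 + 19 = 36
σ = (3, 1, 4, 2): (-3) + 10 + 26 + 3 = 36
σ = (3, 2, 1, 4): (-3) + 14 + 20 + 19 = 50
σ = (3, 2, 4, 1): (-3) + 14 + 26 + 25 = 62
σ = (3, 4, 1, 2): (-3) + 14 + 20 + 3 = 34
σ = (3, 4, 2, 1): (-3) + 14 + 10 + 25 = 46
σ = (4, 1, 2, 3): (-7) + 10 + 10 + 9 = 22
σ = (4, 1, 3, 2): (-7) + 10 + 16 + 3 = 22
σ = (4, 2, 1, 3): (-7) + 14 + 20 + 9 = 36
σ = (4, 2, 3, 1): (-7) + 14 + 16 + 25 = 48
σ = (4, 3, 1, 2): (-7) + 20 + 20 + 3 = 36
σ = (4, 3, 2, 1): (-7) + 20 + 10 + 25 = 48
Optimal value attained by: σ = (4, 1, 2, 3).
Answer: det⊕(M) = 22; verdict: SINGULAR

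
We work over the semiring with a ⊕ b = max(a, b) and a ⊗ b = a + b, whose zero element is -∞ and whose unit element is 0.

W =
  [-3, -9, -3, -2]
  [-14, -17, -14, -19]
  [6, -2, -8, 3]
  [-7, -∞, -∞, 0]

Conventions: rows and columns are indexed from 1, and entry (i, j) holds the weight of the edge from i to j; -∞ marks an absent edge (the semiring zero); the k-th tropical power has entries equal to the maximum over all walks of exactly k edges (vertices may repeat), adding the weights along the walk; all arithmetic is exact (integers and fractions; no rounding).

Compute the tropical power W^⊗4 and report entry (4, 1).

W^⊗2:
  [3, -5, -6, 0]
  [-8, -16, -17, -11]
  [3, -3, 3, 4]
  [-7, -16, -10, 0]
W^⊗3:
  [0, -6, 0, 1]
  [-11, -17, -11, -10]
  [9, 1, 0, 6]
  [-4, -12, -10, 0]
W^⊗4:
  [6, -2, -3, 3]
  [-5, -13, -14, -8]
  [6, 0, 6, 7]
  [-4, -12, -7, 0]
Key observation: the optimum is the walk 4->4->1->3->1, with weight 0 + (-7) + (-3) + 6 = -4.
Optimal value attained by: walk 4->4->1->3->1.
Answer: (W^⊗4)[4][1] = -4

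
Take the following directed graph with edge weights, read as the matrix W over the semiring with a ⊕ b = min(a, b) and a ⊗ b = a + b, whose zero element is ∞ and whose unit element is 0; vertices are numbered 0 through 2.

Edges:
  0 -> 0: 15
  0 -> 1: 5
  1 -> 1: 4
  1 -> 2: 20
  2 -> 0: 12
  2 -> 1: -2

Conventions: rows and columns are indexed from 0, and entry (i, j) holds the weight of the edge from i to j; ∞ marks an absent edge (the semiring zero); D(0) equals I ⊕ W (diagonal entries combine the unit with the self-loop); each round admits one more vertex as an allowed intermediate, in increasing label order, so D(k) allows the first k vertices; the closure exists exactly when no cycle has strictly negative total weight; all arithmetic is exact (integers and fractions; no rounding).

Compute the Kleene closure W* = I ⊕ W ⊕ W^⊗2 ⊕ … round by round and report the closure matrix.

D(0):
  [0, 5, ∞]
  [∞, 0, 20]
  [12, -2, 0]
D(1):
  [0, 5, ∞]
  [∞, 0, 20]
  [12, -2, 0]
D(2):
  [0, 5, 25]
  [∞, 0, 20]
  [12, -2, 0]
D(3):
  [0, 5, 25]
  [32, 0, 20]
  [12, -2, 0]
Answer: W* = [[0, 5, 25], [32, 0, 20], [12, -2, 0]]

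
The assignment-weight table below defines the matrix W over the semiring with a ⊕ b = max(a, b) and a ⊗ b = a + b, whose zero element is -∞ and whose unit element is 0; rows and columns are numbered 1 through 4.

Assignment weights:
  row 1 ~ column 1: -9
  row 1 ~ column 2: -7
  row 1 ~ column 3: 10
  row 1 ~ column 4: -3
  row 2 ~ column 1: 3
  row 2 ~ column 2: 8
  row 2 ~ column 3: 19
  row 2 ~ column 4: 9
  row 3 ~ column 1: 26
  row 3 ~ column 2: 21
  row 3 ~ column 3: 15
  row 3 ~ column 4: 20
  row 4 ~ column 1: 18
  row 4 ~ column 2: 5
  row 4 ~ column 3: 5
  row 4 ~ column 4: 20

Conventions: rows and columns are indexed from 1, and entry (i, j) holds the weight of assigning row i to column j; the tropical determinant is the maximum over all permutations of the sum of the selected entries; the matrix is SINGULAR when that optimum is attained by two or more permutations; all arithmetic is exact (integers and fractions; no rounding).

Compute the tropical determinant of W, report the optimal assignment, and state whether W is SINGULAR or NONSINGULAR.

σ = (1, 2, 3, 4): (-9) + 8 + 15 + 20 = 34
σ = (1, 2, 4, 3): (-9) + 8 + 20 + 5 = 24
σ = (1, 3, 2, 4): (-9) + 19 + 21 + 20 = 51
σ = (1, 3, 4, 2): (-9) + 19 + 20 + 5 = 35
σ = (1, 4, 2, 3): (-9) + 9 + 21 + 5 = 26
σ = (1, 4, 3, 2): (-9) + 9 + 15 + 5 = 20
σ = (2, 1, 3, 4): (-7) + 3 + 15 + 20 = 31
σ = (2, 1, 4, 3): (-7) + 3 + 20 + 5 = 21
σ = (2, 3, 1, 4): (-7) + 19 + 26 + 20 = 58
σ = (2, 3, 4, 1): (-7) + 19 + 20 + 18 = 50
σ = (2, 4, 1, 3): (-7) + 9 + 26 + 5 = 33
σ = (2, 4, 3, 1): (-7) + 9 + 15 + 18 = 35
σ = (3, 1, 2, 4): 10 + 3 + 21 + 20 = 54
σ = (3, 1, 4, 2): 10 + 3 + 20 + 5 = 38
σ = (3, 2, 1, 4): 10 + 8 + 26 + 20 = 64
σ = (3, 2, 4, 1): 10 + 8 + 20 + 18 = 56
σ = (3, 4, 1, 2): 10 + 9 + 26 + 5 = 50
σ = (3, 4, 2, 1): 10 + 9 + 21 + 18 = 58
σ = (4, 1, 2, 3): (-3) + 3 + 21 + 5 = 26
σ = (4, 1, 3, 2): (-3) + 3 + 15 + 5 = 20
σ = (4, 2, 1, 3): (-3) + 8 + 26 + 5 = 36
σ = (4, 2, 3, 1): (-3) + 8 + 15 + 18 = 38
σ = (4, 3, 1, 2): (-3) + 19 + 26 + 5 = 47
σ = (4, 3, 2, 1): (-3) + 19 + 21 + 18 = 55
Optimal value attained by: σ = (3, 2, 1, 4).
Answer: det⊕(W) = 64; verdict: NONSINGULAR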